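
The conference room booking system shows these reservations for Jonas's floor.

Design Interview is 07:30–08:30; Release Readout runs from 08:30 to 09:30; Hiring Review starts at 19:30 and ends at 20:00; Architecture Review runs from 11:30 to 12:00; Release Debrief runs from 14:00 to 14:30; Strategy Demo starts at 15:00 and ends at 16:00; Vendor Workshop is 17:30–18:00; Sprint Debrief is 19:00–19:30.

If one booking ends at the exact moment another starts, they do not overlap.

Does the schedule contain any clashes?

No

Two intervals overlap when each starts before the other ends.
Sorted by start: Design Interview, Release Readout, Architecture Review, Release Debrief, Strategy Demo, Vendor Workshop, Sprint Debrief, Hiring Review.
Release Readout starts exactly when Design Interview ends (back-to-back, no overlap), so nothing later overlaps Design Interview either.
Architecture Review starts after Release Readout ends, so nothing later overlaps Release Readout either.
Release Debrief starts after Architecture Review ends, so nothing later overlaps Architecture Review either.
Strategy Demo starts after Release Debrief ends, so nothing later overlaps Release Debrief either.
Vendor Workshop starts after Strategy Demo ends, so nothing later overlaps Strategy Demo either.
Sprint Debrief starts after Vendor Workshop ends, so nothing later overlaps Vendor Workshop either.
Hiring Review starts exactly when Sprint Debrief ends (back-to-back, no overlap).
Every pair is clear; the schedule has no overlaps.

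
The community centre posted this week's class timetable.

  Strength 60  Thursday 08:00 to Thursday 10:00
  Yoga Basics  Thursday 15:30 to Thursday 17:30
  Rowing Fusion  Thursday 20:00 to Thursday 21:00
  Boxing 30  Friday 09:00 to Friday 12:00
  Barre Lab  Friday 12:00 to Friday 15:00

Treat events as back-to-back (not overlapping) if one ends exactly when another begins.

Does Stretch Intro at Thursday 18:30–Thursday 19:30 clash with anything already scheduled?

No — it doesn't clash with anything

Strength 60: ends Thursday 10:00 at or before Stretch Intro starts Thursday 18:30 → clear.
Yoga Basics: ends Thursday 17:30 at or before Stretch Intro starts Thursday 18:30 → clear.
Rowing Fusion: starts Thursday 20:00 at or after Stretch Intro ends Thursday 19:30 → clear.
Boxing 30: starts Friday 09:00 at or after Stretch Intro ends Thursday 19:30 → clear.
Barre Lab: starts Friday 12:00 at or after Stretch Intro ends Thursday 19:30 → clear.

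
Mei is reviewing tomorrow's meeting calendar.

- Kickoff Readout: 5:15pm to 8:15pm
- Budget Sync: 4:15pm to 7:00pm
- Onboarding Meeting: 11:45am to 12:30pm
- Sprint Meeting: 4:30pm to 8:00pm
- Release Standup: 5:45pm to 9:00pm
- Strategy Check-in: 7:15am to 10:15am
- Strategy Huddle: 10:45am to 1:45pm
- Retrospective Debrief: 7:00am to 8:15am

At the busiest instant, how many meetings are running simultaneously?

4

Sweep the timeline, counting +1 at each start and −1 at each end (ends before starts at a tie):
7:00am start Retrospective Debrief → 1
7:15am start Strategy Check-in → 2
8:15am end Retrospective Debrief → 1
10:15am end Strategy Check-in → 0
10:45am start Strategy Huddle → 1
11:45am start Onboarding Meeting → 2
12:30pm end Onboarding Meeting → 1
1:45pm end Strategy Huddle → 0
4:15pm start Budget Sync → 1
4:30pm start Sprint Meeting → 2
5:15pm start Kickoff Readout → 3
5:45pm start Release Standup → 4
7:00pm end Budget Sync → 3
8:00pm end Sprint Meeting → 2
8:15pm end Kickoff Readout → 1
9:00pm end Release Standup → 0
Peak is 4, at 5:45pm (Budget Sync, Kickoff Readout, Release Standup, Sprint Meeting).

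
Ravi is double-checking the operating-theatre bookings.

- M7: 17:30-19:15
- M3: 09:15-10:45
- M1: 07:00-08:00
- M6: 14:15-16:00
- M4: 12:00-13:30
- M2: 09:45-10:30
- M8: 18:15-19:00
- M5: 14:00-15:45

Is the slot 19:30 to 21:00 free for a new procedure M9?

Yes — the slot is free

M1: ends 08:00 at or before M9 starts 19:30 → clear.
M3: ends 10:45 at or before M9 starts 19:30 → clear.
M2: ends 10:30 at or before M9 starts 19:30 → clear.
M4: ends 13:30 at or before M9 starts 19:30 → clear.
M5: ends 15:45 at or before M9 starts 19:30 → clear.
M6: ends 16:00 at or before M9 starts 19:30 → clear.
M7: ends 19:15 at or before M9 starts 19:30 → clear.
M8: ends 19:00 at or before M9 starts 19:30 → clear.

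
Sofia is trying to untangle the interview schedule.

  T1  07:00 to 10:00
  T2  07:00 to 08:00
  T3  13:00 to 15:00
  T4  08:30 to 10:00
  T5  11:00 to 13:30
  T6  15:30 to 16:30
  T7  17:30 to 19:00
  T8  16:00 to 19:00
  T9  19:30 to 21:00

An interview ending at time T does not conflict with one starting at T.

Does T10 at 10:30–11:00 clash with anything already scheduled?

T1: ends 10:00 at or before T10 starts 10:30 → clear.
T2: ends 08:00 at or before T10 starts 10:30 → clear.
T4: ends 10:00 at or before T10 starts 10:30 → clear.
T5: starts 11:00 at or after T10 ends 11:00 → clear.
T3: starts 13:00 at or after T10 ends 11:00 → clear.
T6: starts 15:30 at or after T10 ends 11:00 → clear.
T8: starts 16:00 at or after T10 ends 11:00 → clear.
T7: starts 17:30 at or after T10 ends 11:00 → clear.
T9: starts 19:30 at or after T10 ends 11:00 → clear.

No — it doesn't clash with anything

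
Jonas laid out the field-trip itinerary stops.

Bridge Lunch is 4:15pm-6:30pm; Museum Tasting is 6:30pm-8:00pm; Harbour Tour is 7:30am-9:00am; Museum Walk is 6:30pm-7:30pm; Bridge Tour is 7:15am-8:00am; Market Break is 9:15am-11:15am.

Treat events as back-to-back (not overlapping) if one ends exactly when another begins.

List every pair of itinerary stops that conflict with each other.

Sorted by start: Bridge Tour, Harbour Tour, Market Break, Bridge Lunch, Museum Walk, Museum Tasting.
Harbour Tour starts before Bridge Tour ends → Bridge Tour and Harbour Tour overlap.
Market Break starts after Bridge Tour ends, so nothing later overlaps Bridge Tour either.
Market Break starts after Harbour Tour ends, so nothing later overlaps Harbour Tour either.
Bridge Lunch starts after Market Break ends, so nothing later overlaps Market Break either.
Museum Walk starts exactly when Bridge Lunch ends (back-to-back, no overlap), so nothing later overlaps Bridge Lunch either.
Museum Tasting starts before Museum Walk ends → Museum Walk and Museum Tasting overlap.

Bridge Tour & Harbour Tour, Museum Tasting & Museum Walk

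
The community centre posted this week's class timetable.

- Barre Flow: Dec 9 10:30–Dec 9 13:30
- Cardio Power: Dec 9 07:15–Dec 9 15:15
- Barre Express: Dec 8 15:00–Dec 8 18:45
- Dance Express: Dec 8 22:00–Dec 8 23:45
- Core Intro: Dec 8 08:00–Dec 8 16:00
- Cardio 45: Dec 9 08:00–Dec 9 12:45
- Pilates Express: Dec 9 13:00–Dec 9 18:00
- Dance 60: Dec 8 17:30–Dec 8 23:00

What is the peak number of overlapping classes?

3

Sweep the timeline, counting +1 at each start and −1 at each end (ends before starts at a tie):
Dec 8 08:00 start Core Intro → 1
Dec 8 15:00 start Barre Express → 2
Dec 8 16:00 end Core Intro → 1
Dec 8 17:30 start Dance 60 → 2
Dec 8 18:45 end Barre Express → 1
Dec 8 22:00 start Dance Express → 2
Dec 8 23:00 end Dance 60 → 1
Dec 8 23:45 end Dance Express → 0
Dec 9 07:15 start Cardio Power → 1
Dec 9 08:00 start Cardio 45 → 2
Dec 9 10:30 start Barre Flow → 3
Dec 9 12:45 end Cardio 45 → 2
Dec 9 13:00 start Pilates Express → 3
Dec 9 13:30 end Barre Flow → 2
Dec 9 15:15 end Cardio Power → 1
Dec 9 18:00 end Pilates Express → 0
Peak is 3, at Dec 9 10:30 (Barre Flow, Cardio 45, Cardio Power).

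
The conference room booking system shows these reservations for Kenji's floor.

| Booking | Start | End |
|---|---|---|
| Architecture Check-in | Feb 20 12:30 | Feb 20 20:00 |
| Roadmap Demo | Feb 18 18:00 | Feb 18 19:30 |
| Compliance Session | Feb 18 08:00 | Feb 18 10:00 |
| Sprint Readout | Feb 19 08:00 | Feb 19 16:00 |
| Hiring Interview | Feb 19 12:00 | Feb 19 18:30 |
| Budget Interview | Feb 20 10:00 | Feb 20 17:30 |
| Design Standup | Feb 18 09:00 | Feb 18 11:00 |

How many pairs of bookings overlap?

3

Two intervals overlap when each starts before the other ends.
Sorted by start: Compliance Session, Design Standup, Roadmap Demo, Sprint Readout, Hiring Interview, Budget Interview, Architecture Check-in.
Design Standup starts before Compliance Session ends → Compliance Session and Design Standup overlap.
Roadmap Demo starts after Compliance Session ends, so nothing later overlaps Compliance Session either.
Roadmap Demo starts after Design Standup ends, so nothing later overlaps Design Standup either.
Sprint Readout starts after Roadmap Demo ends, so nothing later overlaps Roadmap Demo either.
Hiring Interview starts before Sprint Readout ends → Sprint Readout and Hiring Interview overlap.
Budget Interview starts after Sprint Readout ends, so nothing later overlaps Sprint Readout either.
Budget Interview starts after Hiring Interview ends, so nothing later overlaps Hiring Interview either.
Architecture Check-in starts before Budget Interview ends → Budget Interview and Architecture Check-in overlap.
Overlapping pairs: Architecture Check-in & Budget Interview, Compliance Session & Design Standup, Hiring Interview & Sprint Readout — 3 in total.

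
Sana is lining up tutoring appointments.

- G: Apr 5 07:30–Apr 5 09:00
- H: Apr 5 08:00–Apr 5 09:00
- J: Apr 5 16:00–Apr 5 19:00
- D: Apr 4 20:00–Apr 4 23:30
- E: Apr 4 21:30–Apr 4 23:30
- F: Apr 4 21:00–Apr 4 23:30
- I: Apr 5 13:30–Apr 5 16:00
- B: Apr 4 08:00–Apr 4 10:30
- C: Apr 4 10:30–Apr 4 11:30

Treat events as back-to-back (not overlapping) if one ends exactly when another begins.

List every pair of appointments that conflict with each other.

D & E, D & F, E & F, G & H

Two intervals overlap when each starts before the other ends.
Sorted by start: B, C, D, F, E, G, H, I, J.
C starts exactly when B ends (back-to-back, no overlap); B is clear from here.
D starts after C ends; C is clear from here.
F starts before D ends → D and F overlap.
E starts before D ends → D and E overlap.
G starts after D ends; D is clear from here.
E starts before F ends → F and E overlap.
G starts after F ends; F is clear from here.
G starts after E ends; E is clear from here.
H starts before G ends → G and H overlap.
I starts after G ends; G is clear from here.
I starts after H ends; H is clear from here.
J starts exactly when I ends (back-to-back, no overlap).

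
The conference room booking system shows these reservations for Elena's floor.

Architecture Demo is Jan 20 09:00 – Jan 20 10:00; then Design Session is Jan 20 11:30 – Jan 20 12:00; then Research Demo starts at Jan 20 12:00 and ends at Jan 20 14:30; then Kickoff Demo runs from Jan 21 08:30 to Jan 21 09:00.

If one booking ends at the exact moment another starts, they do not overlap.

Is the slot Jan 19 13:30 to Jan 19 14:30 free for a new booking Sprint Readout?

Architecture Demo: starts Jan 20 09:00 at or after Sprint Readout ends Jan 19 14:30 → clear.
Design Session: starts Jan 20 11:30 at or after Sprint Readout ends Jan 19 14:30 → clear.
Research Demo: starts Jan 20 12:00 at or after Sprint Readout ends Jan 19 14:30 → clear.
Kickoff Demo: starts Jan 21 08:30 at or after Sprint Readout ends Jan 19 14:30 → clear.

Yes — the slot is free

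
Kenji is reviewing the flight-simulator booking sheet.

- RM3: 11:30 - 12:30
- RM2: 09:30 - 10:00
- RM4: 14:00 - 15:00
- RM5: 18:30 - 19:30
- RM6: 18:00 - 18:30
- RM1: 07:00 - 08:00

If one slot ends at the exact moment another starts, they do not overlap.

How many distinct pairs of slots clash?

0

Sorted by start: RM1, RM2, RM3, RM4, RM6, RM5.
RM2 starts after RM1 ends, so RM1 has no further overlaps.
RM3 starts after RM2 ends, so RM2 has no further overlaps.
RM4 starts after RM3 ends, so RM3 has no further overlaps.
RM6 starts after RM4 ends, so RM4 has no further overlaps.
RM5 starts exactly when RM6 ends (back-to-back, no overlap).
No pair overlaps.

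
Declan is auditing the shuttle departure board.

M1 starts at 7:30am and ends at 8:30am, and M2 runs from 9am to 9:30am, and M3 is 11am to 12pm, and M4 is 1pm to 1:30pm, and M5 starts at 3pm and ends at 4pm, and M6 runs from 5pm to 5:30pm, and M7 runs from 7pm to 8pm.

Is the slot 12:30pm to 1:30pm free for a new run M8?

No — it overlaps M4

M1: ends 8:30am at or before M8 starts 12:30pm → clear.
M2: ends 9:30am at or before M8 starts 12:30pm → clear.
M3: ends 12pm at or before M8 starts 12:30pm → clear.
M4: starts 1pm before M8 ends 1:30pm, and ends 1:30pm after M8 starts 12:30pm → overlap.
M5: starts 3pm at or after M8 ends 1:30pm → clear.
M6: starts 5pm at or after M8 ends 1:30pm → clear.
M7: starts 7pm at or after M8 ends 1:30pm → clear.
M8 overlaps M4.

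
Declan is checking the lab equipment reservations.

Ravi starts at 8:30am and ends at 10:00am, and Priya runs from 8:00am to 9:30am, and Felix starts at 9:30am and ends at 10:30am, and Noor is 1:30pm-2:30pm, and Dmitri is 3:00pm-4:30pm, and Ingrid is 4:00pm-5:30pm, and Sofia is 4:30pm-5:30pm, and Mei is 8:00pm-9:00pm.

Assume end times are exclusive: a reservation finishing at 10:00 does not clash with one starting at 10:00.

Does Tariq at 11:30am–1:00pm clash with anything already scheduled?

Priya: ends 9:30am at or before Tariq starts 11:30am → clear.
Ravi: ends 10:00am at or before Tariq starts 11:30am → clear.
Felix: ends 10:30am at or before Tariq starts 11:30am → clear.
Noor: starts 1:30pm at or after Tariq ends 1:00pm → clear.
Dmitri: starts 3:00pm at or after Tariq ends 1:00pm → clear.
Ingrid: starts 4:00pm at or after Tariq ends 1:00pm → clear.
Sofia: starts 4:30pm at or after Tariq ends 1:00pm → clear.
Mei: starts 8:00pm at or after Tariq ends 1:00pm → clear.

No — it doesn't clash with anything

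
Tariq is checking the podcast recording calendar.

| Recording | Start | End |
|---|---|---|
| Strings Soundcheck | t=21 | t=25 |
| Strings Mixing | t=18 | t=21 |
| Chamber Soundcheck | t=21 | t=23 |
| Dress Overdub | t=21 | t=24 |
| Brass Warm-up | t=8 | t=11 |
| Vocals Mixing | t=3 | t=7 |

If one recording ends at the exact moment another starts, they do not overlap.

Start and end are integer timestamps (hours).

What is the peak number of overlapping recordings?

Walk through starts and ends in time order (an end at T is processed before a start at T):
t=3 start Vocals Mixing → 1
t=7 end Vocals Mixing → 0
t=8 start Brass Warm-up → 1
t=11 end Brass Warm-up → 0
t=18 start Strings Mixing → 1
t=21 end Strings Mixing → 0
t=21 start Chamber Soundcheck → 1
t=21 start Dress Overdub → 2
t=21 start Strings Soundcheck → 3
t=23 end Chamber Soundcheck → 2
t=24 end Dress Overdub → 1
t=25 end Strings Soundcheck → 0
Peak is 3, at t=21 (Chamber Soundcheck, Dress Overdub, Strings Soundcheck).

3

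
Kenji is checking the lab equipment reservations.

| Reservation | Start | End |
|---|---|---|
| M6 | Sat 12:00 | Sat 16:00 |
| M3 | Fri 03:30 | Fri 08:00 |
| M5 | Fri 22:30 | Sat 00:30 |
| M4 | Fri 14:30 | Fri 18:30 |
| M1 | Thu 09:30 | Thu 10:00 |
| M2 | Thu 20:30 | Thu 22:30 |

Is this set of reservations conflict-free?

Yes

Sorted by start: M1, M2, M3, M4, M5, M6.
M2 starts after M1 ends; M1 is clear from here.
M3 starts after M2 ends; M2 is clear from here.
M4 starts after M3 ends; M3 is clear from here.
M5 starts after M4 ends; M4 is clear from here.
M6 starts after M5 ends.
Every pair is clear; the schedule has no overlaps.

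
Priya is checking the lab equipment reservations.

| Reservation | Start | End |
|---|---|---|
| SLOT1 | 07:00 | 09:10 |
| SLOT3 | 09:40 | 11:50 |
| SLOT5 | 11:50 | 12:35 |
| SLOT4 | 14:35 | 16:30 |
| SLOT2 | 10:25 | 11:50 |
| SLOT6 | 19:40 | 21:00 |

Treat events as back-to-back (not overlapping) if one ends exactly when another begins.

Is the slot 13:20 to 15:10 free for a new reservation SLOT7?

No — it overlaps SLOT4

SLOT1: ends 09:10 at or before SLOT7 starts 13:20 → clear.
SLOT3: ends 11:50 at or before SLOT7 starts 13:20 → clear.
SLOT2: ends 11:50 at or before SLOT7 starts 13:20 → clear.
SLOT5: ends 12:35 at or before SLOT7 starts 13:20 → clear.
SLOT4: starts 14:35 before SLOT7 ends 15:10, and ends 16:30 after SLOT7 starts 13:20 → overlap.
SLOT6: starts 19:40 at or after SLOT7 ends 15:10 → clear.
SLOT7 overlaps SLOT4.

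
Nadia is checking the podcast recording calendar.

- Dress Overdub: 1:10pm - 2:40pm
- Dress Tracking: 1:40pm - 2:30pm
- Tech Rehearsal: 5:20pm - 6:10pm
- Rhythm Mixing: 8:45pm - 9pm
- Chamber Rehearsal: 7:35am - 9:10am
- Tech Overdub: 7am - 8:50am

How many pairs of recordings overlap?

2

Two intervals overlap when each starts before the other ends.
Sorted by start: Tech Overdub, Chamber Rehearsal, Dress Overdub, Dress Tracking, Tech Rehearsal, Rhythm Mixing.
Chamber Rehearsal starts before Tech Overdub ends → Tech Overdub and Chamber Rehearsal overlap.
Dress Overdub starts after Tech Overdub ends, so Tech Overdub has no further overlaps.
Dress Overdub starts after Chamber Rehearsal ends, so Chamber Rehearsal has no further overlaps.
Dress Tracking starts before Dress Overdub ends → Dress Overdub and Dress Tracking overlap.
Tech Rehearsal starts after Dress Overdub ends, so Dress Overdub has no further overlaps.
Tech Rehearsal starts after Dress Tracking ends, so Dress Tracking has no further overlaps.
Rhythm Mixing starts after Tech Rehearsal ends.
Overlapping pairs: Chamber Rehearsal & Tech Overdub, Dress Overdub & Dress Tracking — 2 in total.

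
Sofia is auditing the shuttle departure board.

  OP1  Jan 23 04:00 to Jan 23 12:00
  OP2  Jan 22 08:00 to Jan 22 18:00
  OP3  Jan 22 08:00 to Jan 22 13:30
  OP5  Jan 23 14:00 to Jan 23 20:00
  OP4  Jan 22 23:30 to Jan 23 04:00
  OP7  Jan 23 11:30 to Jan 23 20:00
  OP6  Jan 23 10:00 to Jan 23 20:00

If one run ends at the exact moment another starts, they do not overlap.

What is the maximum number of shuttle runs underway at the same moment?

Walk through starts and ends in time order (an end at T is processed before a start at T):
Jan 22 08:00 start OP2 → 1
Jan 22 08:00 start OP3 → 2
Jan 22 13:30 end OP3 → 1
Jan 22 18:00 end OP2 → 0
Jan 22 23:30 start OP4 → 1
Jan 23 04:00 end OP4 → 0
Jan 23 04:00 start OP1 → 1
Jan 23 10:00 start OP6 → 2
Jan 23 11:30 start OP7 → 3
Jan 23 12:00 end OP1 → 2
Jan 23 14:00 start OP5 → 3
Jan 23 20:00 end OP5 → 2
Jan 23 20:00 end OP6 → 1
Jan 23 20:00 end OP7 → 0
Peak is 3, at Jan 23 11:30 (OP1, OP6, OP7).

3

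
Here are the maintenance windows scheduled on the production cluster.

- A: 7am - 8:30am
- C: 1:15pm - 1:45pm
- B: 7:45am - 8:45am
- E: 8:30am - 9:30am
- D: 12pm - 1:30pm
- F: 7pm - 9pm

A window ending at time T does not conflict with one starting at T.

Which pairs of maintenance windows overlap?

A & B, B & E, C & D

Two intervals overlap when each starts before the other ends.
Sorted by start: A, B, E, D, C, F.
B starts before A ends → A and B overlap.
E starts exactly when A ends (back-to-back, no overlap) — done with A.
E starts before B ends → B and E overlap.
D starts after B ends — done with B.
D starts after E ends — done with E.
C starts before D ends → D and C overlap.
F starts after D ends.
F starts after C ends.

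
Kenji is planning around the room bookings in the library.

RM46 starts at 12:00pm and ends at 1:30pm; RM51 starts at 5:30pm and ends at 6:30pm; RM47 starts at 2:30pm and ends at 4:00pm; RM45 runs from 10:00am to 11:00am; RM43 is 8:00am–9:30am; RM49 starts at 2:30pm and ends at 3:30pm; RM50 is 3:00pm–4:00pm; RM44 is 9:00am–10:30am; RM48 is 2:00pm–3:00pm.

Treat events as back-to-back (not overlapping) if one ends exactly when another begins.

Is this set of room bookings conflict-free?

No

Sorted by start: RM43, RM44, RM45, RM46, RM48, RM47, RM49, RM50, RM51.
RM44 starts before RM43 ends → RM43 and RM44 overlap.
That's a conflict, so the schedule is not conflict-free.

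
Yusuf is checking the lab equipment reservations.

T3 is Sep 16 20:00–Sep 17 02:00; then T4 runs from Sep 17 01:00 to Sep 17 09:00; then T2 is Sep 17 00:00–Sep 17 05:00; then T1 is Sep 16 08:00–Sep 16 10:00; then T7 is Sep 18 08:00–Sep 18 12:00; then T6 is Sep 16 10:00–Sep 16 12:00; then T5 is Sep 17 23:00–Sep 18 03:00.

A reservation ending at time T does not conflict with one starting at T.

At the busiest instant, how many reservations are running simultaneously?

Sort all start/end points and keep a running count:
Sep 16 08:00 start T1 → 1
Sep 16 10:00 end T1 → 0
Sep 16 10:00 start T6 → 1
Sep 16 12:00 end T6 → 0
Sep 16 20:00 start T3 → 1
Sep 17 00:00 start T2 → 2
Sep 17 01:00 start T4 → 3
Sep 17 02:00 end T3 → 2
Sep 17 05:00 end T2 → 1
Sep 17 09:00 end T4 → 0
Sep 17 23:00 start T5 → 1
Sep 18 03:00 end T5 → 0
Sep 18 08:00 start T7 → 1
Sep 18 12:00 end T7 → 0
Peak is 3, at Sep 17 01:00 (T2, T3, T4).

3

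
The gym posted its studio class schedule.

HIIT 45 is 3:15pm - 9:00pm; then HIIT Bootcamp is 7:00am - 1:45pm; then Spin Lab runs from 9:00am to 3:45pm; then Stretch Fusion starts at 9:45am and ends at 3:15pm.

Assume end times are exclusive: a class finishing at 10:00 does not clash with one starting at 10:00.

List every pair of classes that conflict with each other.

Check each pair: they overlap iff neither finishes before the other starts.
Sorted by start: HIIT Bootcamp, Spin Lab, Stretch Fusion, HIIT 45.
Spin Lab starts before HIIT Bootcamp ends → HIIT Bootcamp and Spin Lab overlap.
Stretch Fusion starts before HIIT Bootcamp ends → HIIT Bootcamp and Stretch Fusion overlap.
HIIT 45 starts after HIIT Bootcamp ends.
Stretch Fusion starts before Spin Lab ends → Spin Lab and Stretch Fusion overlap.
HIIT 45 starts before Spin Lab ends → Spin Lab and HIIT 45 overlap.
HIIT 45 starts exactly when Stretch Fusion ends (back-to-back, no overlap).

HIIT 45 & Spin Lab, HIIT Bootcamp & Spin Lab, HIIT Bootcamp & Stretch Fusion, Spin Lab & Stretch Fusion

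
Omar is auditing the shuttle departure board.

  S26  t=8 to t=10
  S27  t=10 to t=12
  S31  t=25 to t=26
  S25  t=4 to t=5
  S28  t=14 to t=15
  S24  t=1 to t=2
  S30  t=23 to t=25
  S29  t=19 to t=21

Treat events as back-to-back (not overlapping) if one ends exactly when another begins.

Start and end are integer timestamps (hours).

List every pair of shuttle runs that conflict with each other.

Sorted by start: S24, S25, S26, S27, S28, S29, S30, S31.
S25 starts after S24 ends — done with S24.
S26 starts after S25 ends — done with S25.
S27 starts exactly when S26 ends (back-to-back, no overlap) — done with S26.
S28 starts after S27 ends — done with S27.
S29 starts after S28 ends — done with S28.
S30 starts after S29 ends — done with S29.
S31 starts exactly when S30 ends (back-to-back, no overlap).

no conflicts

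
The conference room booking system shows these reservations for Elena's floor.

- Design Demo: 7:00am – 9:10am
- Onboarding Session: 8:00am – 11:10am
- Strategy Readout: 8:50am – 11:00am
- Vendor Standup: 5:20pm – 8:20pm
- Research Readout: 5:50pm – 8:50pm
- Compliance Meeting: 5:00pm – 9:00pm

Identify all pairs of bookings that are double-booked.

Check each pair: they overlap iff neither finishes before the other starts.
Sorted by start: Design Demo, Onboarding Session, Strategy Readout, Compliance Meeting, Vendor Standup, Research Readout.
Onboarding Session starts before Design Demo ends → Design Demo and Onboarding Session overlap.
Strategy Readout starts before Design Demo ends → Design Demo and Strategy Readout overlap.
Compliance Meeting starts after Design Demo ends, so Design Demo has no further overlaps.
Strategy Readout starts before Onboarding Session ends → Onboarding Session and Strategy Readout overlap.
Compliance Meeting starts after Onboarding Session ends, so Onboarding Session has no further overlaps.
Compliance Meeting starts after Strategy Readout ends, so Strategy Readout has no further overlaps.
Vendor Standup starts before Compliance Meeting ends → Compliance Meeting and Vendor Standup overlap.
Research Readout starts before Compliance Meeting ends → Compliance Meeting and Research Readout overlap.
Research Readout starts before Vendor Standup ends → Vendor Standup and Research Readout overlap.

Compliance Meeting & Research Readout, Compliance Meeting & Vendor Standup, Design Demo & Onboarding Session, Design Demo & Strategy Readout, Onboarding Session & Strategy Readout, Research Readout & Vendor Standup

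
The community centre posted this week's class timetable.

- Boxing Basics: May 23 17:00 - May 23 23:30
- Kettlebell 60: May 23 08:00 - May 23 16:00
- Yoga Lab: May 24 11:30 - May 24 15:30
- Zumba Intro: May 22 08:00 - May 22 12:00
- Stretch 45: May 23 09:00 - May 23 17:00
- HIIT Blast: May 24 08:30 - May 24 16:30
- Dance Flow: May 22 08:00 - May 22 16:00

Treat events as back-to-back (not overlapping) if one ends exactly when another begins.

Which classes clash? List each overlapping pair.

Dance Flow & Zumba Intro, HIIT Blast & Yoga Lab, Kettlebell 60 & Stretch 45

Sorted by start: Dance Flow, Zumba Intro, Kettlebell 60, Stretch 45, Boxing Basics, HIIT Blast, Yoga Lab.
Zumba Intro starts before Dance Flow ends → Dance Flow and Zumba Intro overlap.
Kettlebell 60 starts after Dance Flow ends — done with Dance Flow.
Kettlebell 60 starts after Zumba Intro ends — done with Zumba Intro.
Stretch 45 starts before Kettlebell 60 ends → Kettlebell 60 and Stretch 45 overlap.
Boxing Basics starts after Kettlebell 60 ends — done with Kettlebell 60.
Boxing Basics starts exactly when Stretch 45 ends (back-to-back, no overlap) — done with Stretch 45.
HIIT Blast starts after Boxing Basics ends — done with Boxing Basics.
Yoga Lab starts before HIIT Blast ends → HIIT Blast and Yoga Lab overlap.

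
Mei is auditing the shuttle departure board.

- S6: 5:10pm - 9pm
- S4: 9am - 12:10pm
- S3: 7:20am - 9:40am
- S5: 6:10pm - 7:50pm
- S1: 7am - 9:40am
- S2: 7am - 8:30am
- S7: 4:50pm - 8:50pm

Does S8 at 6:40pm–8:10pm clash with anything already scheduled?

Yes — it overlaps S5, S6, S7

S1: ends 9:40am at or before S8 starts 6:40pm → clear.
S2: ends 8:30am at or before S8 starts 6:40pm → clear.
S3: ends 9:40am at or before S8 starts 6:40pm → clear.
S4: ends 12:10pm at or before S8 starts 6:40pm → clear.
S7: starts 4:50pm before S8 ends 8:10pm, and ends 8:50pm after S8 starts 6:40pm → overlap.
S6: starts 5:10pm before S8 ends 8:10pm, and ends 9pm after S8 starts 6:40pm → overlap.
S5: starts 6:10pm before S8 ends 8:10pm, and ends 7:50pm after S8 starts 6:40pm → overlap.
S8 overlaps S5, S6, S7.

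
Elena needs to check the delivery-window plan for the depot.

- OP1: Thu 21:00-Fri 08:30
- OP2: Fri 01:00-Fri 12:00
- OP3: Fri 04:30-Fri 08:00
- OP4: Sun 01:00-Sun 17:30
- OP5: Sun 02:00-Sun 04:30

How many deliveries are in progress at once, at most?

Walk through starts and ends in time order (an end at T is processed before a start at T):
Thu 21:00 start OP1 → 1
Fri 01:00 start OP2 → 2
Fri 04:30 start OP3 → 3
Fri 08:00 end OP3 → 2
Fri 08:30 end OP1 → 1
Fri 12:00 end OP2 → 0
Sun 01:00 start OP4 → 1
Sun 02:00 start OP5 → 2
Sun 04:30 end OP5 → 1
Sun 17:30 end OP4 → 0
Peak is 3, at Fri 04:30 (OP1, OP2, OP3).

3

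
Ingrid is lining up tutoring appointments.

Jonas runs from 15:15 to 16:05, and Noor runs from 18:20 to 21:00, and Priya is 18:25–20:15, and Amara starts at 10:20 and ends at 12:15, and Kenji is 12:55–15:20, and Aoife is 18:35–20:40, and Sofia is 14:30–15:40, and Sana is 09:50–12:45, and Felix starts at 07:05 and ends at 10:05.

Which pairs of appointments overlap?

Amara & Sana, Aoife & Noor, Aoife & Priya, Felix & Sana, Jonas & Kenji, Jonas & Sofia, Kenji & Sofia, Noor & Priya

Two intervals overlap when each starts before the other ends.
Sorted by start: Felix, Sana, Amara, Kenji, Sofia, Jonas, Noor, Priya, Aoife.
Sana starts before Felix ends → Felix and Sana overlap.
Amara starts after Felix ends; Felix is clear from here.
Amara starts before Sana ends → Sana and Amara overlap.
Kenji starts after Sana ends; Sana is clear from here.
Kenji starts after Amara ends; Amara is clear from here.
Sofia starts before Kenji ends → Kenji and Sofia overlap.
Jonas starts before Kenji ends → Kenji and Jonas overlap.
Noor starts after Kenji ends; Kenji is clear from here.
Jonas starts before Sofia ends → Sofia and Jonas overlap.
Noor starts after Sofia ends; Sofia is clear from here.
Noor starts after Jonas ends; Jonas is clear from here.
Priya starts before Noor ends → Noor and Priya overlap.
Aoife starts before Noor ends → Noor and Aoife overlap.
Aoife starts before Priya ends → Priya and Aoife overlap.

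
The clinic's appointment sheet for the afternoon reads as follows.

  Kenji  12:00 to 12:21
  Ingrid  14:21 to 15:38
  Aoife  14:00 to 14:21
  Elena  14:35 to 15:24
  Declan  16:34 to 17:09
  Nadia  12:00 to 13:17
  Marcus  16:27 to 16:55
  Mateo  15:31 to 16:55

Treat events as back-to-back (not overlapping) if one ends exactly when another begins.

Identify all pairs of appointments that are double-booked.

Declan & Marcus, Declan & Mateo, Elena & Ingrid, Ingrid & Mateo, Kenji & Nadia, Marcus & Mateo

Sorted by start: Nadia, Kenji, Aoife, Ingrid, Elena, Mateo, Marcus, Declan.
Kenji starts before Nadia ends → Nadia and Kenji overlap.
Aoife starts after Nadia ends — done with Nadia.
Aoife starts after Kenji ends — done with Kenji.
Ingrid starts exactly when Aoife ends (back-to-back, no overlap) — done with Aoife.
Elena starts before Ingrid ends → Ingrid and Elena overlap.
Mateo starts before Ingrid ends → Ingrid and Mateo overlap.
Marcus starts after Ingrid ends — done with Ingrid.
Mateo starts after Elena ends — done with Elena.
Marcus starts before Mateo ends → Mateo and Marcus overlap.
Declan starts before Mateo ends → Mateo and Declan overlap.
Declan starts before Marcus ends → Marcus and Declan overlap.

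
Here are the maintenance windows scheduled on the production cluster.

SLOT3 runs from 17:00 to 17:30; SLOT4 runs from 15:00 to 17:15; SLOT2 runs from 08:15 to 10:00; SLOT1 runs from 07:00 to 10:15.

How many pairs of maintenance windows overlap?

Sorted by start: SLOT1, SLOT2, SLOT4, SLOT3.
SLOT2 starts before SLOT1 ends → SLOT1 and SLOT2 overlap.
SLOT4 starts after SLOT1 ends, so SLOT1 has no further overlaps.
SLOT4 starts after SLOT2 ends, so SLOT2 has no further overlaps.
SLOT3 starts before SLOT4 ends → SLOT4 and SLOT3 overlap.
Overlapping pairs: SLOT1 & SLOT2, SLOT3 & SLOT4 — 2 in total.

2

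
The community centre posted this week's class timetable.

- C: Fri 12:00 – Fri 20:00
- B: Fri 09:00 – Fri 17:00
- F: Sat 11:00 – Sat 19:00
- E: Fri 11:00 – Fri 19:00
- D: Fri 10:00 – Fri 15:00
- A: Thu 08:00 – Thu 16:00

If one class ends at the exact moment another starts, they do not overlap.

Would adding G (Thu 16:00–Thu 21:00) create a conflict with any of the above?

A: ends Thu 16:00 at or before G starts Thu 16:00 → clear.
B: starts Fri 09:00 at or after G ends Thu 21:00 → clear.
D: starts Fri 10:00 at or after G ends Thu 21:00 → clear.
E: starts Fri 11:00 at or after G ends Thu 21:00 → clear.
C: starts Fri 12:00 at or after G ends Thu 21:00 → clear.
F: starts Sat 11:00 at or after G ends Thu 21:00 → clear.

No — it doesn't clash with anything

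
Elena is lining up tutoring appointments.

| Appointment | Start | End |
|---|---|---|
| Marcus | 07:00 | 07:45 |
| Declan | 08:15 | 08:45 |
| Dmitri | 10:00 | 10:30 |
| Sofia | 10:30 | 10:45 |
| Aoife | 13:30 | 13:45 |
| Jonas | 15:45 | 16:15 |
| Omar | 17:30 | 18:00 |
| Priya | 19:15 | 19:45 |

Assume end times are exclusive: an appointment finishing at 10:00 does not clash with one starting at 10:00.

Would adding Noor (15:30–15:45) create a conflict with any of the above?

No — it doesn't clash with anything

Marcus: ends 07:45 at or before Noor starts 15:30 → clear.
Declan: ends 08:45 at or before Noor starts 15:30 → clear.
Dmitri: ends 10:30 at or before Noor starts 15:30 → clear.
Sofia: ends 10:45 at or before Noor starts 15:30 → clear.
Aoife: ends 13:45 at or before Noor starts 15:30 → clear.
Jonas: starts 15:45 at or after Noor ends 15:45 → clear.
Omar: starts 17:30 at or after Noor ends 15:45 → clear.
Priya: starts 19:15 at or after Noor ends 15:45 → clear.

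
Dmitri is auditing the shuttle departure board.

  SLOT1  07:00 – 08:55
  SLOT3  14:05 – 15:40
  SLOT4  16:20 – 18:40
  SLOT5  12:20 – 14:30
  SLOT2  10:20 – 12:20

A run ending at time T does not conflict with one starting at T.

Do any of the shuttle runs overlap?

Sorted by start: SLOT1, SLOT2, SLOT5, SLOT3, SLOT4.
SLOT2 starts after SLOT1 ends, so SLOT1 has no further overlaps.
SLOT5 starts exactly when SLOT2 ends (back-to-back, no overlap), so SLOT2 has no further overlaps.
SLOT3 starts before SLOT5 ends → SLOT5 and SLOT3 overlap.
That's a conflict, so the schedule is not conflict-free.

Yes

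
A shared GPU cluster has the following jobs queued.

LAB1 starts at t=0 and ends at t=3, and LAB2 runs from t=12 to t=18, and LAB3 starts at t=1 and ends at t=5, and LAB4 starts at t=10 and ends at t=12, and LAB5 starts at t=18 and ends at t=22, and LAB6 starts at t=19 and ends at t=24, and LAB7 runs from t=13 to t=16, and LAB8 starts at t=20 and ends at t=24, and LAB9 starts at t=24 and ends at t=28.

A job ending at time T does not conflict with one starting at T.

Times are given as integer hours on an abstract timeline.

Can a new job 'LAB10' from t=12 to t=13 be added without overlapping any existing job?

LAB1: ends t=3 at or before LAB10 starts t=12 → clear.
LAB3: ends t=5 at or before LAB10 starts t=12 → clear.
LAB4: ends t=12 at or before LAB10 starts t=12 → clear.
LAB2: starts t=12 before LAB10 ends t=13, and ends t=18 after LAB10 starts t=12 → overlap.
LAB7: starts t=13 at or after LAB10 ends t=13 → clear.
LAB5: starts t=18 at or after LAB10 ends t=13 → clear.
LAB6: starts t=19 at or after LAB10 ends t=13 → clear.
LAB8: starts t=20 at or after LAB10 ends t=13 → clear.
LAB9: starts t=24 at or after LAB10 ends t=13 → clear.
LAB10 overlaps LAB2.

No — it overlaps LAB2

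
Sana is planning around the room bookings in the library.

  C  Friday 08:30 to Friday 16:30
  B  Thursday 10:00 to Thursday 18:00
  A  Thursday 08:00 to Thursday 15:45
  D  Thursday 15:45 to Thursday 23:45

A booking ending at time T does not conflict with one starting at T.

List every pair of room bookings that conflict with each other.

A & B, B & D

Check each pair: they overlap iff neither finishes before the other starts.
Sorted by start: A, B, D, C.
B starts before A ends → A and B overlap.
D starts exactly when A ends (back-to-back, no overlap); A is clear from here.
D starts before B ends → B and D overlap.
C starts after B ends.
C starts after D ends.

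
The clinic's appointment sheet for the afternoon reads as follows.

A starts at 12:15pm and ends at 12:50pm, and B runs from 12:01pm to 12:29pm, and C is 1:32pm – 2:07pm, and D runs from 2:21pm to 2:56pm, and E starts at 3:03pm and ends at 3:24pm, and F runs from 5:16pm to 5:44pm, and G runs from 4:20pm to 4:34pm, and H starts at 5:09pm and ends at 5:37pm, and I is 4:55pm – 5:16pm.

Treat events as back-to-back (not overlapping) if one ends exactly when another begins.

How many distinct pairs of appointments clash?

3

Two intervals overlap when each starts before the other ends.
Sorted by start: B, A, C, D, E, G, I, H, F.
A starts before B ends → B and A overlap.
C starts after B ends, so nothing later overlaps B either.
C starts after A ends, so nothing later overlaps A either.
D starts after C ends, so nothing later overlaps C either.
E starts after D ends, so nothing later overlaps D either.
G starts after E ends, so nothing later overlaps E either.
I starts after G ends, so nothing later overlaps G either.
H starts before I ends → I and H overlap.
F starts exactly when I ends (back-to-back, no overlap).
F starts before H ends → H and F overlap.
Overlapping pairs: A & B, F & H, H & I — 3 in total.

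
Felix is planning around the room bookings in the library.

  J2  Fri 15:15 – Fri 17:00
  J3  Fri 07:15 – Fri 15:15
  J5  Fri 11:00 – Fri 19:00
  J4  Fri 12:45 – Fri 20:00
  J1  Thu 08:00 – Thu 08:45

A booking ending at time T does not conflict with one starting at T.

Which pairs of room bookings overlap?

Sorted by start: J1, J3, J5, J4, J2.
J3 starts after J1 ends — done with J1.
J5 starts before J3 ends → J3 and J5 overlap.
J4 starts before J3 ends → J3 and J4 overlap.
J2 starts exactly when J3 ends (back-to-back, no overlap).
J4 starts before J5 ends → J5 and J4 overlap.
J2 starts before J5 ends → J5 and J2 overlap.
J2 starts before J4 ends → J4 and J2 overlap.

J2 & J4, J2 & J5, J3 & J4, J3 & J5, J4 & J5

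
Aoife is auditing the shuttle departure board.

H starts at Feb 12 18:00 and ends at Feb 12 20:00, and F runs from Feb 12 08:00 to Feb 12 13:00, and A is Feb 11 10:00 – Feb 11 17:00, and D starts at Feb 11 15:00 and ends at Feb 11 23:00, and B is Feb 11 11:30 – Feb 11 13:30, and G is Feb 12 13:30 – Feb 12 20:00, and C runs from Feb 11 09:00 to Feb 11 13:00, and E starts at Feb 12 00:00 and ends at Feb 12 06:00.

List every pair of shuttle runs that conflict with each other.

A & B, A & C, A & D, B & C, G & H

Sorted by start: C, A, B, D, E, F, G, H.
A starts before C ends → C and A overlap.
B starts before C ends → C and B overlap.
D starts after C ends; C is clear from here.
B starts before A ends → A and B overlap.
D starts before A ends → A and D overlap.
E starts after A ends; A is clear from here.
D starts after B ends; B is clear from here.
E starts after D ends; D is clear from here.
F starts after E ends; E is clear from here.
G starts after F ends; F is clear from here.
H starts before G ends → G and H overlap.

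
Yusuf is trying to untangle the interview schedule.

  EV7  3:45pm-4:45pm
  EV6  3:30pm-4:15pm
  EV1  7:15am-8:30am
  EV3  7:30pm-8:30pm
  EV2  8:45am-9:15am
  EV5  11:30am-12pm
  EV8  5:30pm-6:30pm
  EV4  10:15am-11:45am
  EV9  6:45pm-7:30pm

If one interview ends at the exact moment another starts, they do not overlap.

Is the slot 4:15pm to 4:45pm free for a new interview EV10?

No — it overlaps EV7

EV1: ends 8:30am at or before EV10 starts 4:15pm → clear.
EV2: ends 9:15am at or before EV10 starts 4:15pm → clear.
EV4: ends 11:45am at or before EV10 starts 4:15pm → clear.
EV5: ends 12pm at or before EV10 starts 4:15pm → clear.
EV6: ends 4:15pm at or before EV10 starts 4:15pm → clear.
EV7: starts 3:45pm before EV10 ends 4:45pm, and ends 4:45pm after EV10 starts 4:15pm → overlap.
EV8: starts 5:30pm at or after EV10 ends 4:45pm → clear.
EV9: starts 6:45pm at or after EV10 ends 4:45pm → clear.
EV3: starts 7:30pm at or after EV10 ends 4:45pm → clear.
EV10 overlaps EV7.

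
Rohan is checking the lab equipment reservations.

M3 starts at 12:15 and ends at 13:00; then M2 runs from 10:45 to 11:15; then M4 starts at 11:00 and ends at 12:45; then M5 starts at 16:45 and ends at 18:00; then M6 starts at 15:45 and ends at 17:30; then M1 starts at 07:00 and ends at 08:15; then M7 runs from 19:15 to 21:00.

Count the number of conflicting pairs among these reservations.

Sorted by start: M1, M2, M4, M3, M6, M5, M7.
M2 starts after M1 ends — done with M1.
M4 starts before M2 ends → M2 and M4 overlap.
M3 starts after M2 ends — done with M2.
M3 starts before M4 ends → M4 and M3 overlap.
M6 starts after M4 ends — done with M4.
M6 starts after M3 ends — done with M3.
M5 starts before M6 ends → M6 and M5 overlap.
M7 starts after M6 ends.
M7 starts after M5 ends.
Overlapping pairs: M2 & M4, M3 & M4, M5 & M6 — 3 in total.

3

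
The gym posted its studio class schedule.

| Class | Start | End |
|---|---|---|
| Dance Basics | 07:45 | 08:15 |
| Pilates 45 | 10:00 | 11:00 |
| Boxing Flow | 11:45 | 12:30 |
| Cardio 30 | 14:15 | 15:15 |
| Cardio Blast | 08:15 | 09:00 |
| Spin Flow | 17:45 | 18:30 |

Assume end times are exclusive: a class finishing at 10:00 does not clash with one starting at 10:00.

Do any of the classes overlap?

No

Check each pair: they overlap iff neither finishes before the other starts.
Sorted by start: Dance Basics, Cardio Blast, Pilates 45, Boxing Flow, Cardio 30, Spin Flow.
Cardio Blast starts exactly when Dance Basics ends (back-to-back, no overlap), so Dance Basics has no further overlaps.
Pilates 45 starts after Cardio Blast ends, so Cardio Blast has no further overlaps.
Boxing Flow starts after Pilates 45 ends, so Pilates 45 has no further overlaps.
Cardio 30 starts after Boxing Flow ends, so Boxing Flow has no further overlaps.
Spin Flow starts after Cardio 30 ends.
Every pair is clear; the schedule has no overlaps.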